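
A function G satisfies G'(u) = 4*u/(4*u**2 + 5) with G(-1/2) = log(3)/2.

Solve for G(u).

The substitution w = 2*u**2 + 5/2 works: G'(u) is exactly (dG/dw)*(dw/du) for that inner function.
A general antiderivative is log(2*u**2 + 5/2)/2 + C.
The condition gives C = log(3)/2 - (log(3)/2) = 0.
So G(u) = log(2*u**2 + 5/2)/2.
Check: d/du[log(2*u**2 + 5/2)/2] = 4*u/(4*u**2 + 5) = G'(u).

G(u) = log(2*u**2 + 5/2)/2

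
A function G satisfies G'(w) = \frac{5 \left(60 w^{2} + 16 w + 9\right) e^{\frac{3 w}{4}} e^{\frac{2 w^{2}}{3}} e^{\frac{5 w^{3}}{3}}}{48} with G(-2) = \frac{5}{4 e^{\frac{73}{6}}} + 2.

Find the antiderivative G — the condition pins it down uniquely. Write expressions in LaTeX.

The substitution u = \frac{5 w^{3}}{3} + \frac{2 w^{2}}{3} + \frac{3 w}{4} works: G'(w) is exactly (dG/du)*(du/dw) for that inner function.
A general antiderivative is \frac{5 e^{\frac{5 w^{3}}{3} + \frac{2 w^{2}}{3} + \frac{3 w}{4}}}{4} + C.
The condition gives C = \frac{5}{4 e^{\frac{73}{6}}} + 2 - (\frac{5}{4 e^{\frac{73}{6}}}) = 2.
So G(w) = \frac{5 e^{\frac{3 w}{4}} e^{\frac{2 w^{2}}{3}} e^{\frac{5 w^{3}}{3}}}{4} + 2.
Check: d/dw[\frac{5 e^{\frac{3 w}{4}} e^{\frac{2 w^{2}}{3}} e^{\frac{5 w^{3}}{3}}}{4} + 2] = \frac{25 w^{2} e^{\frac{3 w}{4}} e^{\frac{2 w^{2}}{3}} e^{\frac{5 w^{3}}{3}}}{4} + \frac{5 w e^{\frac{3 w}{4}} e^{\frac{2 w^{2}}{3}} e^{\frac{5 w^{3}}{3}}}{3} + \frac{15 e^{\frac{3 w}{4}} e^{\frac{2 w^{2}}{3}} e^{\frac{5 w^{3}}{3}}}{16}, which equals G'(w).

G(w) = \frac{5 e^{\frac{3 w}{4}} e^{\frac{2 w^{2}}{3}} e^{\frac{5 w^{3}}{3}}}{4} + 2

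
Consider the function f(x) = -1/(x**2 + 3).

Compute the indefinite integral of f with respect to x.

F(x) = -sqrt(3)*atan(sqrt(3)*x/3)/3 + C

A candidate is checked by its d/dx: the result must match f(x).
Check: d/dx[-sqrt(3)*atan(sqrt(3)*x/3)/3] = -1/(x**2 + 3) = f(x).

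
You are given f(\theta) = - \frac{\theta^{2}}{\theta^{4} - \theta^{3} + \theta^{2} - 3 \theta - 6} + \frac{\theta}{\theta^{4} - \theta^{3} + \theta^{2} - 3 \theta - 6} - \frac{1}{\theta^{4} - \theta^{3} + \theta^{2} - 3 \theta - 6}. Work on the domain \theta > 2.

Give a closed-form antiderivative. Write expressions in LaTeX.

An antiderivative is F(\theta) = \frac{- 24 \log{\left(\theta - 2 \right)} + 42 \log{\left(\theta + 1 \right)} - 9 \log{\left(\theta^{2} + 3 \right)} - 26 \sqrt{3} \operatorname{atan}{\left(\frac{\sqrt{3} \theta}{3} \right)}}{168}.

Factor the denominator (\left(\theta - 2\right) \left(\theta + 1\right) \left(\theta^{2} + 3\right)) and decompose: f = - \frac{3 \theta + 13}{28 \left(\theta^{2} + 3\right)} + \frac{1}{4 \left(\theta + 1\right)} - \frac{1}{7 \left(\theta - 2\right)}; each piece integrates to a log, atan, or power term.
Check: d/d\theta[\frac{- 24 \log{\left(\theta - 2 \right)} + 42 \log{\left(\theta + 1 \right)} - 9 \log{\left(\theta^{2} + 3 \right)} - 26 \sqrt{3} \operatorname{atan}{\left(\frac{\sqrt{3} \theta}{3} \right)}}{168}] = \frac{- \theta^{2} + \theta - 1}{\theta^{4} - \theta^{3} + \theta^{2} - 3 \theta - 6}, which equals f(\theta).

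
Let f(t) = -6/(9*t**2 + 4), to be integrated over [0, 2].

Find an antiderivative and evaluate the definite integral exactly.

Antiderivative: F(t) = -atan(3*t/2); value = -atan(3)

For F(t) to be correct the identity F'(t) - f(t) = 0 must hold.
F(t) = -atan(3*t/2) is an antiderivative of f.
Check: d/dt[-atan(3*t/2)] = -6/(9*t**2 + 4) = f(t).
F(2) = -atan(3); F(0) = 0.
Integral = F(2) - F(0) = -atan(3).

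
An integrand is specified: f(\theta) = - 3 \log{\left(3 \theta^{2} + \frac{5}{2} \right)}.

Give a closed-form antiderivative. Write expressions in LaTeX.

A candidate is checked by its d/d\theta: the result must match f(\theta).
Check: d/d\theta[- 3 \theta \log{\left(3 \theta^{2} + \frac{5}{2} \right)} + 6 \theta - \sqrt{30} \operatorname{atan}{\left(\frac{\sqrt{30} \theta}{5} \right)}] = - 3 \log{\left(3 \theta^{2} + \frac{5}{2} \right)} = f(\theta).

An antiderivative is F(\theta) = - 3 \theta \log{\left(3 \theta^{2} + \frac{5}{2} \right)} + 6 \theta - \sqrt{30} \operatorname{atan}{\left(\frac{\sqrt{30} \theta}{5} \right)}.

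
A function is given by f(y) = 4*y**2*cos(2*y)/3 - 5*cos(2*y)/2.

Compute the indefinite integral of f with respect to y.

The integrand splits into summands that can be handled one at a time.
Check: d/dy[2*y**2*sin(2*y)/3 + 2*y*cos(2*y)/3 - 19*sin(2*y)/12] = 4*y**2*cos(2*y)/3 - 5*cos(2*y)/2 = f(y).

F(y) = 2*y**2*sin(2*y)/3 + 2*y*cos(2*y)/3 - 19*sin(2*y)/12 + C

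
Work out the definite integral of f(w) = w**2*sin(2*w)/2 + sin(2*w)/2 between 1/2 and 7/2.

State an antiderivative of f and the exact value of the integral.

Integrate term by term and add the pieces.
F(w) = -w**2*cos(2*w)/4 + w*sin(2*w)/4 - cos(2*w)/8 is an antiderivative of f.
Check: d/dw[-w**2*cos(2*w)/4 + w*sin(2*w)/4 - cos(2*w)/8] = w**2*sin(2*w)/2 + sin(2*w)/2 = f(w).
F(7/2) = -51*cos(7)/16 + 7*sin(7)/8; F(1/2) = -3*cos(1)/16 + sin(1)/8.
Integral = F(7/2) - F(1/2) = -51*cos(7)/16 - sin(1)/8 + 3*cos(1)/16 + 7*sin(7)/8.

Antiderivative: F(w) = -w**2*cos(2*w)/4 + w*sin(2*w)/4 - cos(2*w)/8; value = -51*cos(7)/16 - sin(1)/8 + 3*cos(1)/16 + 7*sin(7)/8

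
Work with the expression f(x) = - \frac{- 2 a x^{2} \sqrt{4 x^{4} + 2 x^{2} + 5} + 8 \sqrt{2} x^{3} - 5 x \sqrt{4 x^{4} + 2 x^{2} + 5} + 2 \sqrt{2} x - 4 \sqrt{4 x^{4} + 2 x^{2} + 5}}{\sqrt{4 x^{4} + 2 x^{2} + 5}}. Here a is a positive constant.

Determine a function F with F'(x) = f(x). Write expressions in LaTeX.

Check any antiderivative F(x) by computing F'(x) and comparing it with f(x).
Check: d/dx[\frac{2 a x^{3}}{3} + \frac{5 x^{2}}{2} + 4 x - 2 \sqrt{2 x^{4} + x^{2} + \frac{5}{2}}] = \frac{2 a x^{2} \sqrt{4 x^{4} + 2 x^{2} + 5} - 8 \sqrt{2} x^{3} + 5 x \sqrt{4 x^{4} + 2 x^{2} + 5} - 2 \sqrt{2} x + 4 \sqrt{4 x^{4} + 2 x^{2} + 5}}{\sqrt{4 x^{4} + 2 x^{2} + 5}}, which equals f(x).

An antiderivative is F(x) = \frac{2 a x^{3}}{3} + \frac{5 x^{2}}{2} + 4 x - 2 \sqrt{2 x^{4} + x^{2} + \frac{5}{2}}.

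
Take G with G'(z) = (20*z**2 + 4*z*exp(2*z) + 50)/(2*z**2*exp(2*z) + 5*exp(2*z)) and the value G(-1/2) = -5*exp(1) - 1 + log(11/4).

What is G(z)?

A candidate passes only if d/dz[G] lands on the given G'(z) exactly.
A general antiderivative is log(z**2 + 5/2) - 5*exp(-2*z) + C.
The condition gives C = -5*exp(1) - 1 + log(11/4) - (-5*exp(1) + log(11/4)) = -1.
So G(z) = (exp(2*z)*log(z**2 + 5/2) - exp(2*z) - 5)*exp(-2*z).
Check: d/dz[(exp(2*z)*log(z**2 + 5/2) - exp(2*z) - 5)*exp(-2*z)] = (20*z**2 + 4*z*exp(2*z) + 50)/(2*z**2*exp(2*z) + 5*exp(2*z)) = G'(z).

G(z) = (exp(2*z)*log(z**2 + 5/2) - exp(2*z) - 5)*exp(-2*z)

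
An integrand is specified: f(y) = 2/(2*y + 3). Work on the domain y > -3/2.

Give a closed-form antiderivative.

An antiderivative is F(y) = log(4*y + 6).

For F(y) to be correct the identity F'(y) - f(y) = 0 must hold.
Check: d/dy[log(4*y + 6)] = 2/(2*y + 3) = f(y).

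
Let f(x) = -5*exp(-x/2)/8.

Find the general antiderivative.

F(x) = 5*exp(-x/2)/4 + C

For F(x) to be correct the identity F'(x) - f(x) = 0 must hold.
Check: d/dx[5*exp(-x/2)/4] = -5*exp(-x/2)/8 = f(x).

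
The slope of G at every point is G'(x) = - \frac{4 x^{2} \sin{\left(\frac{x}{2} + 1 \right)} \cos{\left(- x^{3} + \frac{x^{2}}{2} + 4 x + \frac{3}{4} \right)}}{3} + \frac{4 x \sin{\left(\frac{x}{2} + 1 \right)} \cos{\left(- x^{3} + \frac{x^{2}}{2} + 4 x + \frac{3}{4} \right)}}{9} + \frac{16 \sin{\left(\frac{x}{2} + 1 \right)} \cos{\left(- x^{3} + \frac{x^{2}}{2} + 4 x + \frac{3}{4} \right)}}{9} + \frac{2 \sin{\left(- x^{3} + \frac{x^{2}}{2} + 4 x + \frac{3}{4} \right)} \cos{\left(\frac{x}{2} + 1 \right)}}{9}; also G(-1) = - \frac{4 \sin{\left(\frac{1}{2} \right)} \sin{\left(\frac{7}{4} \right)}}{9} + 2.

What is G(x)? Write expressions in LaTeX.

G(x) = \frac{2 \left(2 \sin{\left(\frac{x}{2} + 1 \right)} \sin{\left(- x^{3} + \frac{x^{2}}{2} + 4 x + \frac{3}{4} \right)} + 9\right)}{9}

G'(x) has the shape u'v + uv' for u = \frac{4 \sin{\left(\frac{x}{2} + 1 \right)}}{9} and v = \sin{\left(- x^{3} + \frac{x^{2}}{2} + 4 x + \frac{3}{4} \right)} — it is the derivative of the product u*v.
A general antiderivative is \frac{4 \sin{\left(\frac{x}{2} + 1 \right)} \sin{\left(- x^{3} + \frac{x^{2}}{2} + 4 x + \frac{3}{4} \right)}}{9} + C.
The condition gives C = - \frac{4 \sin{\left(\frac{1}{2} \right)} \sin{\left(\frac{7}{4} \right)}}{9} + 2 - (- \frac{4 \sin{\left(\frac{1}{2} \right)} \sin{\left(\frac{7}{4} \right)}}{9}) = 2.
So G(x) = \frac{2 \left(2 \sin{\left(\frac{x}{2} + 1 \right)} \sin{\left(- x^{3} + \frac{x^{2}}{2} + 4 x + \frac{3}{4} \right)} + 9\right)}{9}.
Check: d/dx[\frac{2 \left(2 \sin{\left(\frac{x}{2} + 1 \right)} \sin{\left(- x^{3} + \frac{x^{2}}{2} + 4 x + \frac{3}{4} \right)} + 9\right)}{9}] = - \frac{4 x^{2} \sin{\left(\frac{x}{2} + 1 \right)} \cos{\left(- x^{3} + \frac{x^{2}}{2} + 4 x + \frac{3}{4} \right)}}{3} + \frac{4 x \sin{\left(\frac{x}{2} + 1 \right)} \cos{\left(- x^{3} + \frac{x^{2}}{2} + 4 x + \frac{3}{4} \right)}}{9} + \frac{16 \sin{\left(\frac{x}{2} + 1 \right)} \cos{\left(- x^{3} + \frac{x^{2}}{2} + 4 x + \frac{3}{4} \right)}}{9} + \frac{2 \sin{\left(- x^{3} + \frac{x^{2}}{2} + 4 x + \frac{3}{4} \right)} \cos{\left(\frac{x}{2} + 1 \right)}}{9} = G'(x).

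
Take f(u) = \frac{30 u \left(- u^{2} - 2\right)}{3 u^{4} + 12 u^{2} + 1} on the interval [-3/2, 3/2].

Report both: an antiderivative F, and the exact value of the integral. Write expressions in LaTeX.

Antiderivative: F(u) = - \frac{5 \log{\left(u^{4} + 4 u^{2} + \frac{1}{3} \right)}}{2}; value = 0

f matches the chain-rule pattern g'(h)*h' with inner function h(u) = u^{4} + 4 u^{2} + \frac{1}{3}; substituting w = h(u) collapses the integral.
F(u) = - \frac{5 \log{\left(u^{4} + 4 u^{2} + \frac{1}{3} \right)}}{2} is an antiderivative of f.
Check: d/du[- \frac{5 \log{\left(u^{4} + 4 u^{2} + \frac{1}{3} \right)}}{2}] = \frac{- 30 u^{3} - 60 u}{3 u^{4} + 12 u^{2} + 1}, which equals f(u).
F(3/2) = - \frac{5 \log{\left(\frac{691}{48} \right)}}{2}; F(-3/2) = - \frac{5 \log{\left(\frac{691}{48} \right)}}{2}.
Integral = F(3/2) - F(-3/2) = 0.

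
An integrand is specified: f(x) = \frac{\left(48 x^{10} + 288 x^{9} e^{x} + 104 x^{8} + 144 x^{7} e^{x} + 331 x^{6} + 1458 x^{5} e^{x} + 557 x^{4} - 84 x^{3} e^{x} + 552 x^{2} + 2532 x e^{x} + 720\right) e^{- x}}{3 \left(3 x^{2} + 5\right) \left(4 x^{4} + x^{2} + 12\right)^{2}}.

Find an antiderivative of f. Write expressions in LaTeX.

Since d/dx undoes antidifferentiation here, F'(x) = f(x) is required of F(x).
Check: d/dx[\frac{\left(12 x^{4} e^{x} \log{\left(3 x^{2} + 5 \right)} - 4 x^{4} + 3 x^{2} e^{x} \log{\left(3 x^{2} + 5 \right)} - x^{2} + 36 e^{x} \log{\left(3 x^{2} + 5 \right)} + 6 e^{x} - 12\right) e^{- x}}{3 \left(4 x^{4} + x^{2} + 12\right)}] = \frac{48 x^{10} + 288 x^{9} e^{x} + 104 x^{8} + 144 x^{7} e^{x} + 331 x^{6} + 1458 x^{5} e^{x} + 557 x^{4} - 84 x^{3} e^{x} + 552 x^{2} + 2532 x e^{x} + 720}{144 x^{10} e^{x} + 312 x^{8} e^{x} + 993 x^{6} e^{x} + 1671 x^{4} e^{x} + 1656 x^{2} e^{x} + 2160 e^{x}}, which equals f(x).

An antiderivative is F(x) = \frac{\left(12 x^{4} e^{x} \log{\left(3 x^{2} + 5 \right)} - 4 x^{4} + 3 x^{2} e^{x} \log{\left(3 x^{2} + 5 \right)} - x^{2} + 36 e^{x} \log{\left(3 x^{2} + 5 \right)} + 6 e^{x} - 12\right) e^{- x}}{3 \left(4 x^{4} + x^{2} + 12\right)}.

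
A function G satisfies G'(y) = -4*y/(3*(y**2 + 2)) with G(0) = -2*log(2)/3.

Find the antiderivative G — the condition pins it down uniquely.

The substitution u = y**2 + 2 works: G'(y) is exactly (dG/du)*(du/dy) for that inner function.
A general antiderivative is -2*log(y**2 + 2)/3 + C.
The condition gives C = -2*log(2)/3 - (-2*log(2)/3) = 0.
So G(y) = -2*log(y**2 + 2)/3.
Check: d/dy[-2*log(y**2 + 2)/3] = -4*y/(3*y**2 + 6), which equals G'(y).

G(y) = -2*log(y**2 + 2)/3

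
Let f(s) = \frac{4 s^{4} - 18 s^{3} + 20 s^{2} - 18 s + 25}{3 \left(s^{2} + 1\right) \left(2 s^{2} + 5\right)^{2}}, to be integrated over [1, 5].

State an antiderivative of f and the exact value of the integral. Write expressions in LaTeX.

Antiderivative: F(s) = \frac{2 \left(2 s^{2} + 5\right) \operatorname{atan}{\left(s \right)} + 9}{6 \left(2 s^{2} + 5\right)}; value = - \frac{\pi}{12} - \frac{72}{385} + \frac{\operatorname{atan}{\left(5 \right)}}{3}

A first test for any F(s): its s-derivative must equal f(s) identically.
F(s) = \frac{2 \left(2 s^{2} + 5\right) \operatorname{atan}{\left(s \right)} + 9}{6 \left(2 s^{2} + 5\right)} is an antiderivative of f.
Check: d/ds[\frac{2 \left(2 s^{2} + 5\right) \operatorname{atan}{\left(s \right)} + 9}{6 \left(2 s^{2} + 5\right)}] = \frac{4 s^{4} - 18 s^{3} + 20 s^{2} - 18 s + 25}{12 s^{6} + 72 s^{4} + 135 s^{2} + 75}, which equals f(s).
F(5) = \frac{3}{110} + \frac{\operatorname{atan}{\left(5 \right)}}{3}; F(1) = \frac{3}{14} + \frac{\pi}{12}.
Integral = F(5) - F(1) = - \frac{\pi}{12} - \frac{72}{385} + \frac{\operatorname{atan}{\left(5 \right)}}{3}.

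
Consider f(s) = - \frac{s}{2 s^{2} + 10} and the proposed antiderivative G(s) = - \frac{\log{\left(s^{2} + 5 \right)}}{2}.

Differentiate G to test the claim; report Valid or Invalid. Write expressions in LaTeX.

Invalid: d/ds[G] - f = - \frac{s}{2 s^{2} + 10}, which is not 0.

d/ds[G] = - \frac{s}{s^{2} + 5}
d/ds[G] - f(s) = - \frac{s}{2 s^{2} + 10} != 0.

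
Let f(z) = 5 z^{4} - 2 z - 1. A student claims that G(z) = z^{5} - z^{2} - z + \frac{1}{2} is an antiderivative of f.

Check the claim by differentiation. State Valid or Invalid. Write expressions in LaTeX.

d/dz[G] = 5 z^{4} - 2 z - 1
This equals f(z) exactly, so the claim holds.

Valid: G'(z) = f(z).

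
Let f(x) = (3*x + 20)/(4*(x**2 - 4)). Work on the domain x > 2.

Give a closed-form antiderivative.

An antiderivative is F(x) = 13*log(x - 2)/8 - 7*log(x + 2)/8.

The denominator factors as 4*(x - 2)*(x + 2); partial fractions split f into directly integrable pieces: -7/(8*(x + 2)) + 13/(8*(x - 2)).
Check: d/dx[13*log(x - 2)/8 - 7*log(x + 2)/8] = (3*x + 20)/(4*x**2 - 16), which equals f(x).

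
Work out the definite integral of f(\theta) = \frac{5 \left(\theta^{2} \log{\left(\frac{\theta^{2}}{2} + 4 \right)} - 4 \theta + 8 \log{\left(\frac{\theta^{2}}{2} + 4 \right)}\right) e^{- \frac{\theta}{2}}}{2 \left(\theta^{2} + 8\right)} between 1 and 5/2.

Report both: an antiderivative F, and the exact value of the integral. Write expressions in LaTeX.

Antiderivative: F(\theta) = - 5 e^{- \frac{\theta}{2}} \log{\left(\frac{\theta^{2}}{2} + 4 \right)}; value = - \frac{5 \log{\left(\frac{57}{8} \right)}}{e^{\frac{5}{4}}} + \frac{5 \log{\left(\frac{9}{2} \right)}}{e^{\frac{1}{2}}}

Recognize the product-rule pattern: f = u'v + uv' with u = - 5 e^{- \frac{\theta}{2}}, v = \log{\left(\frac{\theta^{2}}{2} + 4 \right)}, so integration by parts undoes it.
F(\theta) = - 5 e^{- \frac{\theta}{2}} \log{\left(\frac{\theta^{2}}{2} + 4 \right)} is an antiderivative of f.
Check: d/d\theta[- 5 e^{- \frac{\theta}{2}} \log{\left(\frac{\theta^{2}}{2} + 4 \right)}] = \frac{5 \theta^{2} \log{\left(\frac{\theta^{2}}{2} + 4 \right)} - 20 \theta + 40 \log{\left(\frac{\theta^{2}}{2} + 4 \right)}}{2 \theta^{2} e^{\frac{\theta}{2}} + 16 e^{\frac{\theta}{2}}}, which equals f(\theta).
F(5/2) = - \frac{5 \log{\left(\frac{57}{8} \right)}}{e^{\frac{5}{4}}}; F(1) = - \frac{5 \log{\left(\frac{9}{2} \right)}}{e^{\frac{1}{2}}}.
Integral = F(5/2) - F(1) = - \frac{5 \log{\left(\frac{57}{8} \right)}}{e^{\frac{5}{4}}} + \frac{5 \log{\left(\frac{9}{2} \right)}}{e^{\frac{1}{2}}}.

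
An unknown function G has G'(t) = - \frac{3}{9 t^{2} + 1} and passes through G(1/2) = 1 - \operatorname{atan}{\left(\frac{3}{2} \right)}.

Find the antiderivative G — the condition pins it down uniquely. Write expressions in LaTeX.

G(t) = 1 - \operatorname{atan}{\left(3 t \right)}

Since d/dt undoes antidifferentiation here, G(t) must give back the stated G'(t).
A general antiderivative is - \operatorname{atan}{\left(3 t \right)} + C.
The condition gives C = 1 - \operatorname{atan}{\left(\frac{3}{2} \right)} - (- \operatorname{atan}{\left(\frac{3}{2} \right)}) = 1.
So G(t) = 1 - \operatorname{atan}{\left(3 t \right)}.
Check: d/dt[1 - \operatorname{atan}{\left(3 t \right)}] = - \frac{3}{9 t^{2} + 1} = G'(t).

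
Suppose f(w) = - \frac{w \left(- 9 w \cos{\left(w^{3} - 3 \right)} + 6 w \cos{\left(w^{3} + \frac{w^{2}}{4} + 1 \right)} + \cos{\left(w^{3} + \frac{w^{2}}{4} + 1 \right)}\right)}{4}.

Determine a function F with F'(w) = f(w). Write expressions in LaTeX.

An antiderivative F(w) passes only if d/dw[F] lands on f(w) exactly.
Check: d/dw[\frac{3 \sin{\left(w^{3} - 3 \right)}}{4} - \frac{\sin{\left(w^{3} + \frac{w^{2}}{4} + 1 \right)}}{2}] = \frac{9 w^{2} \cos{\left(w^{3} - 3 \right)}}{4} - \frac{3 w^{2} \cos{\left(w^{3} + \frac{w^{2}}{4} + 1 \right)}}{2} - \frac{w \cos{\left(w^{3} + \frac{w^{2}}{4} + 1 \right)}}{4}, which equals f(w).

An antiderivative is F(w) = \frac{3 \sin{\left(w^{3} - 3 \right)}}{4} - \frac{\sin{\left(w^{3} + \frac{w^{2}}{4} + 1 \right)}}{2}.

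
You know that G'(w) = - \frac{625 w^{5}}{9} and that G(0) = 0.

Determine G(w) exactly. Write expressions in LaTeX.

Differentiate the proposed G(w) back; it has to land on the given G'(w).
A general antiderivative is - \frac{625 w^{6}}{54} + C.
The condition gives C = 0 - (0) = 0.
So G(w) = - \frac{625 w^{6}}{54}.
Check: d/dw[- \frac{625 w^{6}}{54}] = - \frac{625 w^{5}}{9} = G'(w).

G(w) = - \frac{625 w^{6}}{54}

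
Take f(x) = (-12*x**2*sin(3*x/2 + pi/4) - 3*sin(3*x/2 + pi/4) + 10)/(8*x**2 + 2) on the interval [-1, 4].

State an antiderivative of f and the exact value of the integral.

A candidate is checked by its d/dx: the result must match f(x).
F(x) = (2*cos(3*x/2 + pi/4) + 5*atan(2*x))/2 is an antiderivative of f.
Check: d/dx[(2*cos(3*x/2 + pi/4) + 5*atan(2*x))/2] = (-12*x**2*sin(3*x/2 + pi/4) - 3*sin(3*x/2 + pi/4) + 10)/(8*x**2 + 2) = f(x).
F(4) = cos(pi/4 + 6) + 5*atan(8)/2; F(-1) = -5*atan(2)/2 + sin(pi/4 + 3/2).
Integral = F(4) - F(-1) = -sin(pi/4 + 3/2) + cos(pi/4 + 6) + 5*atan(2)/2 + 5*atan(8)/2.

Antiderivative: F(x) = (2*cos(3*x/2 + pi/4) + 5*atan(2*x))/2; value = -sin(pi/4 + 3/2) + cos(pi/4 + 6) + 5*atan(2)/2 + 5*atan(8)/2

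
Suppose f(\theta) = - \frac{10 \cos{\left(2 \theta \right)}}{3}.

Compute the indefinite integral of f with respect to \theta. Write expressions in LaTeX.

Since d/d\theta undoes antidifferentiation here, F'(\theta) = f(\theta) is required of F(\theta).
Check: d/d\theta[- \frac{5 \sin{\left(2 \theta \right)}}{3}] = - \frac{10 \cos{\left(2 \theta \right)}}{3} = f(\theta).

F(\theta) = - \frac{5 \sin{\left(2 \theta \right)}}{3} + C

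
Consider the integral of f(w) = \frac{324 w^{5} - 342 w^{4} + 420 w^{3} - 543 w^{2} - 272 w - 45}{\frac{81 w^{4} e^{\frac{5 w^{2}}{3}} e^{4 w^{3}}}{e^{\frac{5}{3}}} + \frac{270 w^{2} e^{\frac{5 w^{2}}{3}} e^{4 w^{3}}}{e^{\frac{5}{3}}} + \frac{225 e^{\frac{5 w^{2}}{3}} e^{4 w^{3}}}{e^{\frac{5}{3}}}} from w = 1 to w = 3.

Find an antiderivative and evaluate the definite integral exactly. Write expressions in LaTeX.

A candidate is checked by its d/dw: the result must match f(w).
F(w) = - \frac{\left(3 w - 4\right) e^{\frac{5}{3}} e^{- \frac{5 w^{2}}{3}} e^{- 4 w^{3}}}{3 \left(3 w^{2} + 5\right)} is an antiderivative of f.
Check: d/dw[- \frac{\left(3 w - 4\right) e^{\frac{5}{3}} e^{- \frac{5 w^{2}}{3}} e^{- 4 w^{3}}}{3 \left(3 w^{2} + 5\right)}] = \frac{324 w^{5} e^{\frac{5}{3}} - 342 w^{4} e^{\frac{5}{3}} + 420 w^{3} e^{\frac{5}{3}} - 543 w^{2} e^{\frac{5}{3}} - 272 w e^{\frac{5}{3}} - 45 e^{\frac{5}{3}}}{81 w^{4} e^{\frac{5 w^{2}}{3}} e^{4 w^{3}} + 270 w^{2} e^{\frac{5 w^{2}}{3}} e^{4 w^{3}} + 225 e^{\frac{5 w^{2}}{3}} e^{4 w^{3}}}, which equals f(w).
F(3) = - \frac{5}{96 e^{\frac{364}{3}}}; F(1) = \frac{1}{24 e^{4}}.
Integral = F(3) - F(1) = - \frac{1}{24 e^{4}} - \frac{5}{96 e^{\frac{364}{3}}}.

Antiderivative: F(w) = - \frac{\left(3 w - 4\right) e^{\frac{5}{3}} e^{- \frac{5 w^{2}}{3}} e^{- 4 w^{3}}}{3 \left(3 w^{2} + 5\right)}; value = - \frac{1}{24 e^{4}} - \frac{5}{96 e^{\frac{364}{3}}}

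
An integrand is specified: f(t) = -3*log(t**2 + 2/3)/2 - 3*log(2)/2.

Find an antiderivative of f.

An antiderivative is F(t) = -(3*t*log(2*t**2 + 4/3) - 6*t + 2*sqrt(6)*atan(sqrt(6)*t/2))/2.

A candidate is checked by its d/dt: the result must match f(t).
Check: d/dt[-(3*t*log(2*t**2 + 4/3) - 6*t + 2*sqrt(6)*atan(sqrt(6)*t/2))/2] = -3*log(t**2 + 2/3)/2 - 3*log(2)/2 = f(t).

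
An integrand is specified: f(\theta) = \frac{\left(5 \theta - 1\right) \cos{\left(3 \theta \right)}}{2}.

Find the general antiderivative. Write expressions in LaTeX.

F(\theta) = \frac{15 \theta \sin{\left(3 \theta \right)} - 3 \sin{\left(3 \theta \right)} + 5 \cos{\left(3 \theta \right)}}{18} + C

A candidate is checked by its d/d\theta: the result must match f(\theta).
Check: d/d\theta[\frac{15 \theta \sin{\left(3 \theta \right)} - 3 \sin{\left(3 \theta \right)} + 5 \cos{\left(3 \theta \right)}}{18}] = \frac{5 \theta \cos{\left(3 \theta \right)}}{2} - \frac{\cos{\left(3 \theta \right)}}{2}, which equals f(\theta).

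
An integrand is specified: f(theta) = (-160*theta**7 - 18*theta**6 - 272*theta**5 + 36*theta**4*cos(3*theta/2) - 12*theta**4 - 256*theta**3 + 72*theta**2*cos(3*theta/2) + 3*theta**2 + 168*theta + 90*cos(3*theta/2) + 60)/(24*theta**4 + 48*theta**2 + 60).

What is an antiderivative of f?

An antiderivative is F(theta) = -5*theta**4/3 - theta**3/4 + theta**2 + theta + log(2*theta**4 + 4*theta**2 + 5)/2 + sin(3*theta/2).

Since d/dtheta undoes antidifferentiation here, F'(theta) = f(theta) is required of F(theta).
Check: d/dtheta[-5*theta**4/3 - theta**3/4 + theta**2 + theta + log(2*theta**4 + 4*theta**2 + 5)/2 + sin(3*theta/2)] = (-160*theta**7 - 18*theta**6 - 272*theta**5 + 36*theta**4*cos(3*theta/2) - 12*theta**4 - 256*theta**3 + 72*theta**2*cos(3*theta/2) + 3*theta**2 + 168*theta + 90*cos(3*theta/2) + 60)/(24*theta**4 + 48*theta**2 + 60) = f(theta).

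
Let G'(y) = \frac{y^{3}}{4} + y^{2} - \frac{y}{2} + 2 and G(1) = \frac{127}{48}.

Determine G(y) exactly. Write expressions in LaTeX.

Integrate term by term and add the pieces.
A general antiderivative is \frac{y^{4}}{16} + \frac{y^{3}}{3} - \frac{y^{2}}{4} + 2 y + C.
The condition gives C = \frac{127}{48} - (\frac{103}{48}) = \frac{1}{2}.
So G(y) = \frac{3 y^{4} + 16 y^{3} - 12 y^{2} + 96 y + 24}{48}.
Check: d/dy[\frac{3 y^{4} + 16 y^{3} - 12 y^{2} + 96 y + 24}{48}] = \frac{y^{3}}{4} + y^{2} - \frac{y}{2} + 2 = G'(y).

G(y) = \frac{3 y^{4} + 16 y^{3} - 12 y^{2} + 96 y + 24}{48}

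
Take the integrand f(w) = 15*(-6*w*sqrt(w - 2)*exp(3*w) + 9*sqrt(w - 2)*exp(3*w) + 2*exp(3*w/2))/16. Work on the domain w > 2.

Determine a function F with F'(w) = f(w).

An antiderivative is F(w) = -15*w*sqrt(w - 2)*exp(3*w)/8 + 15*sqrt(w - 2)*exp(3*w)/4 + 5*exp(3*w/2)/4.

An antiderivative F(w) passes only if d/dw[F] lands on f(w) exactly.
Check: d/dw[-15*w*sqrt(w - 2)*exp(3*w)/8 + 15*sqrt(w - 2)*exp(3*w)/4 + 5*exp(3*w/2)/4] = (-90*w**2*exp(3*w) + 315*w*exp(3*w) + 30*sqrt(w - 2)*exp(3*w/2) - 270*exp(3*w))/(16*sqrt(w - 2)), which equals f(w).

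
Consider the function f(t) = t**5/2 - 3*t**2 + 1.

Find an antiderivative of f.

An antiderivative is F(t) = t**6/12 - t**3 + t.

The integrand splits into summands that can be handled one at a time.
Check: d/dt[t**6/12 - t**3 + t] = t**5/2 - 3*t**2 + 1 = f(t).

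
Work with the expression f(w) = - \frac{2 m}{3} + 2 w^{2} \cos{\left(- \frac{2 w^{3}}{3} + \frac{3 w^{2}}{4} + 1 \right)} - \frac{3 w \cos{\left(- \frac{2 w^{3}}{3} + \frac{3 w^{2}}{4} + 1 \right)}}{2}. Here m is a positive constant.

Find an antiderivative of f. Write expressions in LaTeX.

An antiderivative is F(w) = - \frac{2 m w}{3} - \sin{\left(- \frac{2 w^{3}}{3} + \frac{3 w^{2}}{4} + 1 \right)}.

Integrate term by term and add the pieces.
Check: d/dw[- \frac{2 m w}{3} - \sin{\left(- \frac{2 w^{3}}{3} + \frac{3 w^{2}}{4} + 1 \right)}] = - \frac{2 m}{3} + 2 w^{2} \cos{\left(- \frac{2 w^{3}}{3} + \frac{3 w^{2}}{4} + 1 \right)} - \frac{3 w \cos{\left(- \frac{2 w^{3}}{3} + \frac{3 w^{2}}{4} + 1 \right)}}{2} = f(w).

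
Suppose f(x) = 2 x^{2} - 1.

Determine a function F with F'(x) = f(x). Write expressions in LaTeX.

A first test for any F(x): its x-derivative must equal f(x) identically.
Check: d/dx[\frac{2 x^{3}}{3} - x] = 2 x^{2} - 1 = f(x).

An antiderivative is F(x) = \frac{2 x^{3}}{3} - x.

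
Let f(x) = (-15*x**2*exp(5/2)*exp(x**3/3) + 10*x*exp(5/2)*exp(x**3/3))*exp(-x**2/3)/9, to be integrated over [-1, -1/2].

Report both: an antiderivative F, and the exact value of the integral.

f matches the chain-rule pattern g'(h)*h' with inner function h(x) = x**3/3 - x**2/3 + 5/2; substituting u = h(x) collapses the integral.
F(x) = -5*exp(x**3/3 - x**2/3 + 5/2)/3 is an antiderivative of f.
Check: d/dx[-5*exp(x**3/3 - x**2/3 + 5/2)/3] = -5*x**2*exp(5/2)*exp(-x**2/3)*exp(x**3/3)/3 + 10*x*exp(5/2)*exp(-x**2/3)*exp(x**3/3)/9, which equals f(x).
F(-1/2) = -5*exp(19/8)/3; F(-1) = -5*exp(11/6)/3.
Integral = F(-1/2) - F(-1) = -5*exp(19/8)/3 + 5*exp(11/6)/3.

Antiderivative: F(x) = -5*exp(x**3/3 - x**2/3 + 5/2)/3; value = -5*exp(19/8)/3 + 5*exp(11/6)/3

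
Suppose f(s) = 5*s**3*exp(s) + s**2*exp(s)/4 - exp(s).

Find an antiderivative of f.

An antiderivative is F(s) = 5*s**3*exp(s) - 59*s**2*exp(s)/4 + 59*s*exp(s)/2 - 61*exp(s)/2.

Recognize the product-rule pattern: f = u'v + uv' with u = 5*s**3 - 59*s**2/4 + 59*s/2 - 61/2, v = exp(s), so integration by parts undoes it.
Check: d/ds[5*s**3*exp(s) - 59*s**2*exp(s)/4 + 59*s*exp(s)/2 - 61*exp(s)/2] = 5*s**3*exp(s) + s**2*exp(s)/4 - exp(s) = f(s).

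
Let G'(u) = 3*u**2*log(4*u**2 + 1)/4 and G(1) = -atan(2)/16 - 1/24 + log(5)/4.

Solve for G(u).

G(u) = u**3*log(4*u**2 + 1)/4 - u**3/6 + u/8 - atan(2*u)/16

A candidate passes only if d/du[G] lands on the given G'(u) exactly.
A general antiderivative is u**3*log(4*u**2 + 1)/4 - u**3/6 + u/8 - atan(2*u)/16 + C.
The condition gives C = -atan(2)/16 - 1/24 + log(5)/4 - (-atan(2)/16 - 1/24 + log(5)/4) = 0.
So G(u) = u**3*log(4*u**2 + 1)/4 - u**3/6 + u/8 - atan(2*u)/16.
Check: d/du[u**3*log(4*u**2 + 1)/4 - u**3/6 + u/8 - atan(2*u)/16] = 3*u**2*log(4*u**2 + 1)/4 = G'(u).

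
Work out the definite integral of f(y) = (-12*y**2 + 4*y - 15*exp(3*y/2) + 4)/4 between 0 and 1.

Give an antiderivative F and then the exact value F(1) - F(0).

A candidate is checked by its d/dy: the result must match f(y).
F(y) = (-6*y**3 + 3*y**2 + 6*y - 15*exp(3*y/2) + 2)/6 is an antiderivative of f.
Check: d/dy[(-6*y**3 + 3*y**2 + 6*y - 15*exp(3*y/2) + 2)/6] = -3*y**2 + y - 15*exp(3*y/2)/4 + 1, which equals f(y).
F(1) = 5/6 - 5*exp(3/2)/2; F(0) = -13/6.
Integral = F(1) - F(0) = 3 - 5*exp(3/2)/2.

Antiderivative: F(y) = (-6*y**3 + 3*y**2 + 6*y - 15*exp(3*y/2) + 2)/6; value = 3 - 5*exp(3/2)/2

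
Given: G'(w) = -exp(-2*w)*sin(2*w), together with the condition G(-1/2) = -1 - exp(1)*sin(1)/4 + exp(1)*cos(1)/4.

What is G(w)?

G(w) = (-4*exp(2*w) + sin(2*w) + cos(2*w))*exp(-2*w)/4

A candidate passes only if d/dw[G] lands on the given G'(w) exactly.
A general antiderivative is exp(-2*w)*sin(2*w)/4 + exp(-2*w)*cos(2*w)/4 + C.
The condition gives C = -1 - exp(1)*sin(1)/4 + exp(1)*cos(1)/4 - (-exp(1)*sin(1)/4 + exp(1)*cos(1)/4) = -1.
So G(w) = (-4*exp(2*w) + sin(2*w) + cos(2*w))*exp(-2*w)/4.
Check: d/dw[(-4*exp(2*w) + sin(2*w) + cos(2*w))*exp(-2*w)/4] = -exp(-2*w)*sin(2*w) = G'(w).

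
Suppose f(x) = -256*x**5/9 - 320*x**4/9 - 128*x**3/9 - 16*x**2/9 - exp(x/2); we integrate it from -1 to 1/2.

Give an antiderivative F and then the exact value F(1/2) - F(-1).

Antiderivative: F(x) = 2*(8*x**3*(-2*x - 1)**3 - 27*exp(x/2))/27; value = -2*exp(1/4) + 2*exp(-1/2)

The integrand splits into summands that can be handled one at a time.
F(x) = 2*(8*x**3*(-2*x - 1)**3 - 27*exp(x/2))/27 is an antiderivative of f.
Check: d/dx[2*(8*x**3*(-2*x - 1)**3 - 27*exp(x/2))/27] = -256*x**5/9 - 320*x**4/9 - 128*x**3/9 - 16*x**2/9 - exp(x/2) = f(x).
F(1/2) = -2*exp(1/4) - 16/27; F(-1) = -2*exp(-1/2) - 16/27.
Integral = F(1/2) - F(-1) = -2*exp(1/4) + 2*exp(-1/2).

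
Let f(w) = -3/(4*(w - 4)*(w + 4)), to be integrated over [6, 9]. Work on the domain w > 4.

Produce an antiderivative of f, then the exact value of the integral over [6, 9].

Factor the denominator (4*(w - 4)*(w + 4)) and decompose: f = 3/(32*(w + 4)) - 3/(32*(w - 4)); each piece integrates to a log, atan, or power term.
F(w) = 3*(-log(w - 4) + log(w + 4))/32 is an antiderivative of f.
Check: d/dw[3*(-log(w - 4) + log(w + 4))/32] = -3/(4*w**2 - 64), which equals f(w).
F(9) = -3*log(5)/32 + 3*log(13)/32; F(6) = -3*log(2)/32 + 3*log(10)/32.
Integral = F(9) - F(6) = -3*log(10)/32 - 3*log(5)/32 + 3*log(2)/32 + 3*log(13)/32.

Antiderivative: F(w) = 3*(-log(w - 4) + log(w + 4))/32; value = -3*log(10)/32 - 3*log(5)/32 + 3*log(2)/32 + 3*log(13)/32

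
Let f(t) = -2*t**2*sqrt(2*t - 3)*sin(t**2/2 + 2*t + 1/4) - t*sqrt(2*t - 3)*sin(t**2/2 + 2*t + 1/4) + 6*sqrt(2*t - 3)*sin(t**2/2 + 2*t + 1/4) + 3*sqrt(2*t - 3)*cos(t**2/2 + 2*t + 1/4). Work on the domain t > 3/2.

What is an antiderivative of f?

Recognize the product-rule pattern: f = u'v + uv' with u = (2*t - 3)**(3/2), v = cos(t**2/2 + 2*t + 1/4), so integration by parts undoes it.
Check: d/dt[(2*t - 3)**(3/2)*cos(t**2/2 + 2*t + 1/4)] = -2*t**2*sqrt(2*t - 3)*sin(t**2/2 + 2*t + 1/4) - t*sqrt(2*t - 3)*sin(t**2/2 + 2*t + 1/4) + 6*sqrt(2*t - 3)*sin(t**2/2 + 2*t + 1/4) + 3*sqrt(2*t - 3)*cos(t**2/2 + 2*t + 1/4) = f(t).

An antiderivative is F(t) = (2*t - 3)**(3/2)*cos(t**2/2 + 2*t + 1/4).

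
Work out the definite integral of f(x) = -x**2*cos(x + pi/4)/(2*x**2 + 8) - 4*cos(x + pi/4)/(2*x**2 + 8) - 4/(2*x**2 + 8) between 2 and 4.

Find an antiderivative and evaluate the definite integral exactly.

Integrate term by term and add the pieces.
F(x) = -sin(x + pi/4)/2 - atan(x/2) is an antiderivative of f.
Check: d/dx[-sin(x + pi/4)/2 - atan(x/2)] = (-x**2*cos(x + pi/4) - 4*cos(x + pi/4) - 4)/(2*x**2 + 8), which equals f(x).
F(4) = -atan(2) - sin(pi/4 + 4)/2; F(2) = -pi/4 - sin(pi/4 + 2)/2.
Integral = F(4) - F(2) = -atan(2) + sin(pi/4 + 2)/2 - sin(pi/4 + 4)/2 + pi/4.

Antiderivative: F(x) = -sin(x + pi/4)/2 - atan(x/2); value = -atan(2) + sin(pi/4 + 2)/2 - sin(pi/4 + 4)/2 + pi/4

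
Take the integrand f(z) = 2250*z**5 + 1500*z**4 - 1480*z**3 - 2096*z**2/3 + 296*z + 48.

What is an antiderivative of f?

The substitution u = -5*z**2 - 4*z/3 + 2 works: f is exactly (dF/du)*(du/dz) for that inner function.
Check: d/dz[375*z**6 + 300*z**5 - 370*z**4 - 2096*z**3/9 + 148*z**2 + 48*z] = 2250*z**5 + 1500*z**4 - 1480*z**3 - 2096*z**2/3 + 296*z + 48 = f(z).

An antiderivative is F(z) = 375*z**6 + 300*z**5 - 370*z**4 - 2096*z**3/9 + 148*z**2 + 48*z.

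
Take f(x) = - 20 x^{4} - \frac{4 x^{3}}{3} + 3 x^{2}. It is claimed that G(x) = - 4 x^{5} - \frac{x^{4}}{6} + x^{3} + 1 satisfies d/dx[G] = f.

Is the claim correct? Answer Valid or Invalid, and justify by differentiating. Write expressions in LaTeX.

d/dx[G] = - 20 x^{4} - \frac{2 x^{3}}{3} + 3 x^{2}
d/dx[G] - f(x) = \frac{2 x^{3}}{3} != 0.

Invalid: d/dx[G] - f = \frac{2 x^{3}}{3}, which is not 0.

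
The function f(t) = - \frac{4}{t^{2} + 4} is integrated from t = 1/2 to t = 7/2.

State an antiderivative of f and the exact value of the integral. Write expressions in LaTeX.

A first test for any F(t): its t-derivative must equal f(t) identically.
F(t) = - 2 \operatorname{atan}{\left(\frac{t}{2} \right)} is an antiderivative of f.
Check: d/dt[- 2 \operatorname{atan}{\left(\frac{t}{2} \right)}] = - \frac{4}{t^{2} + 4} = f(t).
F(7/2) = - 2 \operatorname{atan}{\left(\frac{7}{4} \right)}; F(1/2) = - 2 \operatorname{atan}{\left(\frac{1}{4} \right)}.
Integral = F(7/2) - F(1/2) = - 2 \operatorname{atan}{\left(\frac{7}{4} \right)} + 2 \operatorname{atan}{\left(\frac{1}{4} \right)}.

Antiderivative: F(t) = - 2 \operatorname{atan}{\left(\frac{t}{2} \right)}; value = - 2 \operatorname{atan}{\left(\frac{7}{4} \right)} + 2 \operatorname{atan}{\left(\frac{1}{4} \right)}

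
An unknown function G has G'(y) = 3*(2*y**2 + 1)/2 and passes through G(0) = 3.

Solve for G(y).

G(y) = y**3 + 3*y/2 + 3

Check a candidate G(y) by differentiating: d/dy[G] must match the given G'(y).
A general antiderivative is y**3 + 3*y/2 + 2 + C.
The condition gives C = 3 - (2) = 1.
So G(y) = y**3 + 3*y/2 + 3.
Check: d/dy[y**3 + 3*y/2 + 3] = 3*y**2 + 3/2, which equals G'(y).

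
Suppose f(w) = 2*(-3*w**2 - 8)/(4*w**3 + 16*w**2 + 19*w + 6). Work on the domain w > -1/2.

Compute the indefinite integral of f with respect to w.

F(w) = -35*log(w + 1/2)/12 + 59*log(w + 3/2)/4 - 40*log(w + 2)/3 + C

Factor the denominator ((w + 2)*(2*w + 1)*(2*w + 3)) and decompose: f = 59/(2*(2*w + 3)) - 35/(6*(2*w + 1)) - 40/(3*(w + 2)); each piece integrates to a log, atan, or power term.
Check: d/dw[-35*log(w + 1/2)/12 + 59*log(w + 3/2)/4 - 40*log(w + 2)/3] = (-6*w**2 - 16)/(4*w**3 + 16*w**2 + 19*w + 6), which equals f(w).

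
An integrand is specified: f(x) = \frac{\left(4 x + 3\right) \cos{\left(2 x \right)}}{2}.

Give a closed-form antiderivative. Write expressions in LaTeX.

A candidate is checked by its d/dx: the result must match f(x).
Check: d/dx[x \sin{\left(2 x \right)} + \frac{3 \sin{\left(2 x \right)}}{4} + \frac{\cos{\left(2 x \right)}}{2}] = 2 x \cos{\left(2 x \right)} + \frac{3 \cos{\left(2 x \right)}}{2}, which equals f(x).

An antiderivative is F(x) = x \sin{\left(2 x \right)} + \frac{3 \sin{\left(2 x \right)}}{4} + \frac{\cos{\left(2 x \right)}}{2}.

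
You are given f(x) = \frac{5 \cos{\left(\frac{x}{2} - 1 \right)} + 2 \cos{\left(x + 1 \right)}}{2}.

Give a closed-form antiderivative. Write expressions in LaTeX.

For F(x) to be correct the identity F'(x) - f(x) = 0 must hold.
Check: d/dx[5 \sin{\left(\frac{x}{2} - 1 \right)} + \sin{\left(x + 1 \right)}] = \frac{5 \cos{\left(\frac{x}{2} - 1 \right)}}{2} + \cos{\left(x + 1 \right)}, which equals f(x).

An antiderivative is F(x) = 5 \sin{\left(\frac{x}{2} - 1 \right)} + \sin{\left(x + 1 \right)}.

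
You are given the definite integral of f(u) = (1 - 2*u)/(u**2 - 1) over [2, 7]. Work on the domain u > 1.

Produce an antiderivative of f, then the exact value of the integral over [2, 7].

Antiderivative: F(u) = -log(u - 1)/2 - 3*log(u + 1)/2; value = -3*log(8)/2 - log(6)/2 + 3*log(3)/2

Factor the denominator ((u - 1)*(u + 1)) and decompose: f = -3/(2*(u + 1)) - 1/(2*(u - 1)); each piece integrates to a log, atan, or power term.
F(u) = -log(u - 1)/2 - 3*log(u + 1)/2 is an antiderivative of f.
Check: d/du[-log(u - 1)/2 - 3*log(u + 1)/2] = (1 - 2*u)/(u**2 - 1) = f(u).
F(7) = -3*log(8)/2 - log(6)/2; F(2) = -3*log(3)/2.
Integral = F(7) - F(2) = -3*log(8)/2 - log(6)/2 + 3*log(3)/2.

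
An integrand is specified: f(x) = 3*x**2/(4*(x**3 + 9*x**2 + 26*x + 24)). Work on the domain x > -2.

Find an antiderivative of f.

An antiderivative is F(x) = 3*(2*log(x + 2) - 9*log(x + 3) + 8*log(x + 4))/4.

Factor the denominator (4*(x + 2)*(x + 3)*(x + 4)) and decompose: f = 6/(x + 4) - 27/(4*(x + 3)) + 3/(2*(x + 2)); each piece integrates to a log, atan, or power term.
Check: d/dx[3*(2*log(x + 2) - 9*log(x + 3) + 8*log(x + 4))/4] = 3*x**2/(4*x**3 + 36*x**2 + 104*x + 96), which equals f(x).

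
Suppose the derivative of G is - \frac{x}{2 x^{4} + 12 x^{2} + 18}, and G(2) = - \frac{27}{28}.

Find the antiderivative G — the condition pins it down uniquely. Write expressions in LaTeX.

G(x) = \frac{- 4 x^{2} - 11}{4 \left(x^{2} + 3\right)}

G'(x) matches the chain-rule pattern g'(h)*h' with inner function h(x) = 4 x^{2} + 12; substituting u = h(x) collapses the integral.
A general antiderivative is \frac{1}{4 x^{2} + 12} + C.
The condition gives C = - \frac{27}{28} - (\frac{1}{28}) = -1.
So G(x) = \frac{- 4 x^{2} - 11}{4 \left(x^{2} + 3\right)}.
Check: d/dx[\frac{- 4 x^{2} - 11}{4 \left(x^{2} + 3\right)}] = - \frac{x}{2 x^{4} + 12 x^{2} + 18} = G'(x).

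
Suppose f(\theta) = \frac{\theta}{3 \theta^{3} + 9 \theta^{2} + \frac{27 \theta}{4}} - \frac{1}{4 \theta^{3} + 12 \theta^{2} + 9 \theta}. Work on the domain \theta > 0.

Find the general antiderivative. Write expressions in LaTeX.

F(\theta) = - \frac{\log{\left(\theta \right)}}{9} + \frac{\log{\left(\theta + \frac{3}{2} \right)}}{9} - \frac{1}{2 \theta + 3} + C

The denominator factors as 3 \theta \left(2 \theta + 3\right)^{2}; partial fractions split f into directly integrable pieces: \frac{2}{9 \left(2 \theta + 3\right)} + \frac{2}{\left(2 \theta + 3\right)^{2}} - \frac{1}{9 \theta}.
Check: d/d\theta[- \frac{\log{\left(\theta \right)}}{9} + \frac{\log{\left(\theta + \frac{3}{2} \right)}}{9} - \frac{1}{2 \theta + 3}] = \frac{4 \theta - 3}{12 \theta^{3} + 36 \theta^{2} + 27 \theta}, which equals f(\theta).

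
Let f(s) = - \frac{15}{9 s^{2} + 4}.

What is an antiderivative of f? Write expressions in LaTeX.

A first test for any F(s): its s-derivative must equal f(s) identically.
Check: d/ds[- \frac{5 \operatorname{atan}{\left(\frac{3 s}{2} \right)}}{2}] = - \frac{15}{9 s^{2} + 4} = f(s).

An antiderivative is F(s) = - \frac{5 \operatorname{atan}{\left(\frac{3 s}{2} \right)}}{2}.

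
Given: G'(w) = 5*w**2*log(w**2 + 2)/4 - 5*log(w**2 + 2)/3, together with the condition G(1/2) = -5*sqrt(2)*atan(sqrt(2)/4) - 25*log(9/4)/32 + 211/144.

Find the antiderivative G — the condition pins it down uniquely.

Integrate term by term and add the pieces.
A general antiderivative is -5*w**3/18 + 5*w + (5*w**3/12 - 5*w/3)*log(w**2 + 2) - 5*sqrt(2)*atan(sqrt(2)*w/2) + C.
The condition gives C = -5*sqrt(2)*atan(sqrt(2)/4) - 25*log(9/4)/32 + 211/144 - (-5*sqrt(2)*atan(sqrt(2)/4) - 25*log(9/4)/32 + 355/144) = -1.
So G(w) = -5*w**3/18 + 5*w + (5*w**3/12 - 5*w/3)*log(w**2 + 2) - 5*sqrt(2)*atan(sqrt(2)*w/2) - 1.
Check: d/dw[-5*w**3/18 + 5*w + (5*w**3/12 - 5*w/3)*log(w**2 + 2) - 5*sqrt(2)*atan(sqrt(2)*w/2) - 1] = 5*w**2*log(w**2 + 2)/4 - 5*log(w**2 + 2)/3 = G'(w).

G(w) = -5*w**3/18 + 5*w + (5*w**3/12 - 5*w/3)*log(w**2 + 2) - 5*sqrt(2)*atan(sqrt(2)*w/2) - 1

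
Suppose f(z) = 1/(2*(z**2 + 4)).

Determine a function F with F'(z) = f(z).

Check any antiderivative F(z) by computing F'(z) and comparing it with f(z).
Check: d/dz[atan(z/2)/4] = 1/(2*z**2 + 8), which equals f(z).

An antiderivative is F(z) = atan(z/2)/4.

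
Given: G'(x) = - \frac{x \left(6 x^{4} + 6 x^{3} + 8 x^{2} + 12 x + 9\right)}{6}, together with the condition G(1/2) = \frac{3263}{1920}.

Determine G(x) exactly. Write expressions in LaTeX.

G(x) = - \frac{x^{6}}{6} - \frac{x^{5}}{5} - \frac{x^{4}}{3} - \frac{2 x^{3}}{3} - \frac{3 x^{2}}{4} + 2

The proposed G(x) is checked by its d/dx: the result must match the given G'(x).
A general antiderivative is - \frac{x^{6}}{6} - \frac{x^{5}}{5} - \frac{x^{4}}{3} - \frac{2 x^{3}}{3} - \frac{3 x^{2}}{4} + C.
The condition gives C = \frac{3263}{1920} - (- \frac{577}{1920}) = 2.
So G(x) = - \frac{x^{6}}{6} - \frac{x^{5}}{5} - \frac{x^{4}}{3} - \frac{2 x^{3}}{3} - \frac{3 x^{2}}{4} + 2.
Check: d/dx[- \frac{x^{6}}{6} - \frac{x^{5}}{5} - \frac{x^{4}}{3} - \frac{2 x^{3}}{3} - \frac{3 x^{2}}{4} + 2] = - x^{5} - x^{4} - \frac{4 x^{3}}{3} - 2 x^{2} - \frac{3 x}{2}, which equals G'(x).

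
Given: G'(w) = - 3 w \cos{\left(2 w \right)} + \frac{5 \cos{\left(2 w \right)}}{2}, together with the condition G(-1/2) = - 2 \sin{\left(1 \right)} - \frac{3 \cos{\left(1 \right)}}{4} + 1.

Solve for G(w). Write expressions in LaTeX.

G(w) = - \frac{6 w \sin{\left(2 w \right)} - 5 \sin{\left(2 w \right)} + 3 \cos{\left(2 w \right)} - 4}{4}

The integrand splits into summands that can be handled one at a time.
A general antiderivative is - \frac{3 w \sin{\left(2 w \right)}}{2} + \frac{5 \sin{\left(2 w \right)}}{4} - \frac{3 \cos{\left(2 w \right)}}{4} + C.
The condition gives C = - 2 \sin{\left(1 \right)} - \frac{3 \cos{\left(1 \right)}}{4} + 1 - (- 2 \sin{\left(1 \right)} - \frac{3 \cos{\left(1 \right)}}{4}) = 1.
So G(w) = - \frac{6 w \sin{\left(2 w \right)} - 5 \sin{\left(2 w \right)} + 3 \cos{\left(2 w \right)} - 4}{4}.
Check: d/dw[- \frac{6 w \sin{\left(2 w \right)} - 5 \sin{\left(2 w \right)} + 3 \cos{\left(2 w \right)} - 4}{4}] = - 3 w \cos{\left(2 w \right)} + \frac{5 \cos{\left(2 w \right)}}{2} = G'(w).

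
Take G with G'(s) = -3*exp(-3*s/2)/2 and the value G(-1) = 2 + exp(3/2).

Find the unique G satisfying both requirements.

A candidate passes only if d/ds[G] lands on the given G'(s) exactly.
A general antiderivative is exp(-3*s/2) + C.
The condition gives C = 2 + exp(3/2) - (exp(3/2)) = 2.
So G(s) = 2 + exp(-3*s/2).
Check: d/ds[2 + exp(-3*s/2)] = -3*exp(-3*s/2)/2 = G'(s).

G(s) = 2 + exp(-3*s/2)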